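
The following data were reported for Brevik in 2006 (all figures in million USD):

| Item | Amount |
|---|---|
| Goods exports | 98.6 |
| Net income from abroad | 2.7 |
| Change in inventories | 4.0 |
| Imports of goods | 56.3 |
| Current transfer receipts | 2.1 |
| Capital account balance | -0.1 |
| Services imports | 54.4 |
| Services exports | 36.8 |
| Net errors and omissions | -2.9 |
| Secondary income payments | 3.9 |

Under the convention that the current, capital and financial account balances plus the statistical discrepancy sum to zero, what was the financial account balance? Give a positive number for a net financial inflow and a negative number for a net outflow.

-22.6

Goods balance = 98.6 - 56.3 = 42.3
Services balance = 36.8 - 54.4 = -17.6
Trade balance (goods + services) = 42.3 + (-17.6) = 24.7
Net primary income = 2.7
Net secondary income = 2.1 - 3.9 = -1.8
Current account = 24.7 + 2.7 + (-1.8) = 25.6
Financial account = -(25.6 + (-0.1) + (-2.9)) = -22.6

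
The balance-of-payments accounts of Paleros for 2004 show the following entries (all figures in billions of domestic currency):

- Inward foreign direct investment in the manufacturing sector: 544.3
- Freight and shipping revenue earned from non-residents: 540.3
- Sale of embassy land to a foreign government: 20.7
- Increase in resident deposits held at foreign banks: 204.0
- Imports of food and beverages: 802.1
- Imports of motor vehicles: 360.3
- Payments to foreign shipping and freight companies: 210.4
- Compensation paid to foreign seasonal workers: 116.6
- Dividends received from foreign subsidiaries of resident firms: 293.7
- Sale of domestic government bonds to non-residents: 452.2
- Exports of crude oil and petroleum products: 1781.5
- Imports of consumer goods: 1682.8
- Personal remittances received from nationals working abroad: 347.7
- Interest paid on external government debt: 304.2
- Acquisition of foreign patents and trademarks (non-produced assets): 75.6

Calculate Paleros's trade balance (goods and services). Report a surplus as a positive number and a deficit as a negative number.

Goods: -1682.8 - 360.3 + 1781.5 - 802.1 = -1063.7
Services: -210.4 + 540.3 = 329.9
Trade balance = -1063.7 + 329.9 = -733.8
(Excluded from the trade balance — financial account: inward foreign direct investment in the manufacturing sector 544.3, increase in resident deposits held at foreign banks 204.0, sale of domestic government bonds to non-residents 452.2; capital account: sale of embassy land to a foreign government 20.7, acquisition of foreign patents and trademarks (non-produced assets) 75.6; primary income: compensation paid to foreign seasonal workers 116.6, dividends received from foreign subsidiaries of resident firms 293.7, interest paid on external government debt 304.2; secondary income: personal remittances received from nationals working abroad 347.7.)

-733.8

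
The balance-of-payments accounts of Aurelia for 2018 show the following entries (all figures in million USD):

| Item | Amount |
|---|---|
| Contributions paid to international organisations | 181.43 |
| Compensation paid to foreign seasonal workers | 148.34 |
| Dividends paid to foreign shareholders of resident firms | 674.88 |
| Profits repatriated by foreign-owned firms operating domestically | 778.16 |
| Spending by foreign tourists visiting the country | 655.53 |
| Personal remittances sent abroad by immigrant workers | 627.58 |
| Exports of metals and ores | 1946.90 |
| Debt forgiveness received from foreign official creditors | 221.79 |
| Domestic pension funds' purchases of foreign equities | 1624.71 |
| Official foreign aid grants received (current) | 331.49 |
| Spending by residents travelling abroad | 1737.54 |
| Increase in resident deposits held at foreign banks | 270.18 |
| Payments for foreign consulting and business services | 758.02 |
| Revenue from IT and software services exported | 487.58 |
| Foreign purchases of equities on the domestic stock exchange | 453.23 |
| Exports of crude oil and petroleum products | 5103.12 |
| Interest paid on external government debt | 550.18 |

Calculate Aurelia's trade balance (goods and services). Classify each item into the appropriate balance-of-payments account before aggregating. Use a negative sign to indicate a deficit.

Goods: 1946.90 + 5103.12 = 7050.02
Services: 655.53 - 758.02 - 1737.54 + 487.58 = -1352.45
Trade balance = 7050.02 + (-1352.45) = 5697.57
(Excluded from the trade balance — secondary income: contributions paid to international organisations 181.43, personal remittances sent abroad by immigrant workers 627.58, official foreign aid grants received (current) 331.49; primary income: compensation paid to foreign seasonal workers 148.34, dividends paid to foreign shareholders of resident firms 674.88, profits repatriated by foreign-owned firms operating domestically 778.16, interest paid on external government debt 550.18; capital account: debt forgiveness received from foreign official creditors 221.79; financial account: domestic pension funds' purchases of foreign equities 1624.71, increase in resident deposits held at foreign banks 270.18, foreign purchases of equities on the domestic stock exchange 453.23.)

5697.57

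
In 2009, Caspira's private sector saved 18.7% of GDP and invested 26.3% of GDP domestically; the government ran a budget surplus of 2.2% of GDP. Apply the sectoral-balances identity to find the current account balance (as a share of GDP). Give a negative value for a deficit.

By the sectoral-balances identity, CA = (S_private - I) + (T - G).
Private balance = 18.7 - 26.3 = -7.6
Government balance (T - G) = 2.2
CA = -7.6 + 2.2 = -5.4

-5.4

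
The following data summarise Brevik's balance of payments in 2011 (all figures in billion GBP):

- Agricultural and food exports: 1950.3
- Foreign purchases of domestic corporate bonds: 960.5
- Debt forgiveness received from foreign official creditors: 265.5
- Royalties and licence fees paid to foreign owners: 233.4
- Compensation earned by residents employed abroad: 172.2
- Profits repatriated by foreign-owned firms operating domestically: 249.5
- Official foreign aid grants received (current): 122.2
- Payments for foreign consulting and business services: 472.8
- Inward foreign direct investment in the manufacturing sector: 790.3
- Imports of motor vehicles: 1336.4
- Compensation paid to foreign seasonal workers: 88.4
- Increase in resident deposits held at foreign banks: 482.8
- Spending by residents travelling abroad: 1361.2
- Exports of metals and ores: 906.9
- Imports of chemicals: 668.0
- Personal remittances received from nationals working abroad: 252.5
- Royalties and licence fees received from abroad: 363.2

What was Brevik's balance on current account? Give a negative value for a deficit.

Goods: -668.0 + 906.9 - 1336.4 + 1950.3 = 852.8
Services: -472.8 - 233.4 - 1361.2 + 363.2 = -1704.2
Primary income: -249.5 + 172.2 - 88.4 = -165.7
Secondary income: 252.5 + 122.2 = 374.7
Current account = 852.8 + (-1704.2) + (-165.7) + 374.7 = -642.4
(Excluded from the current account — financial account: foreign purchases of domestic corporate bonds 960.5, inward foreign direct investment in the manufacturing sector 790.3, increase in resident deposits held at foreign banks 482.8; capital account: debt forgiveness received from foreign official creditors 265.5.)

-642.4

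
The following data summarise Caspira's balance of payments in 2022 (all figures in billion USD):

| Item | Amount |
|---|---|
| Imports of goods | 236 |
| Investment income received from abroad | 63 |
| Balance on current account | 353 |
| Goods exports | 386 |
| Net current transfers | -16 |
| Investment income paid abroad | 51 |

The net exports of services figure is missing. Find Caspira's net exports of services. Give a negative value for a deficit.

207

Current account = goods balance + services balance + net primary income + net secondary income
Sum of the known components = 146
Net exports of services = CA - (known components) = 353 - 146 = 207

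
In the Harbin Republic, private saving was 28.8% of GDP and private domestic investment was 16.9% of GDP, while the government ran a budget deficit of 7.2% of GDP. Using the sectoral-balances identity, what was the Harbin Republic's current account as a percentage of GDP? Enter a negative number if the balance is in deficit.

By the sectoral-balances identity, CA = (S_private - I) + (T - G).
Private balance = 28.8 - 16.9 = 11.9
Government balance (T - G) = -7.2
CA = 11.9 + (-7.2) = 4.7

4.7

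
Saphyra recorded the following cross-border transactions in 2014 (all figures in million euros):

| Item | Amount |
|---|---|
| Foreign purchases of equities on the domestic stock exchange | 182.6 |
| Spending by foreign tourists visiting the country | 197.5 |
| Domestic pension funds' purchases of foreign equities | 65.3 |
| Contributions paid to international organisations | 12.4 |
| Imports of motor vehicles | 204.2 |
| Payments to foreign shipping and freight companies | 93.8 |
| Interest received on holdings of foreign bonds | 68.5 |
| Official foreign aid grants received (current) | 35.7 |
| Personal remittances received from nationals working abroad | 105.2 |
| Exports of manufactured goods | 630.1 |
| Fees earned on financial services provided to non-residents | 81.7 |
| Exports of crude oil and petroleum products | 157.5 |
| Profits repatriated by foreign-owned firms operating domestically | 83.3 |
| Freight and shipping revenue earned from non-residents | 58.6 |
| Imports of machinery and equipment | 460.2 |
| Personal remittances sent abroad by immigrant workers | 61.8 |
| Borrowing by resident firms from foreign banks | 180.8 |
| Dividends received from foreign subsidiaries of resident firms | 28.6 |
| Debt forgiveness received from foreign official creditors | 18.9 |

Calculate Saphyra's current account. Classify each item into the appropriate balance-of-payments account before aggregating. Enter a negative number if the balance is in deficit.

Goods: 157.5 - 204.2 - 460.2 + 630.1 = 123.2
Services: -93.8 + 197.5 + 81.7 + 58.6 = 244.0
Primary income: 68.5 - 83.3 + 28.6 = 13.8
Secondary income: 105.2 - 12.4 + 35.7 - 61.8 = 66.7
Current account = 123.2 + 244.0 + 13.8 + 66.7 = 447.7
(Excluded from the current account — financial account: foreign purchases of equities on the domestic stock exchange 182.6, domestic pension funds' purchases of foreign equities 65.3, borrowing by resident firms from foreign banks 180.8; capital account: debt forgiveness received from foreign official creditors 18.9.)

447.7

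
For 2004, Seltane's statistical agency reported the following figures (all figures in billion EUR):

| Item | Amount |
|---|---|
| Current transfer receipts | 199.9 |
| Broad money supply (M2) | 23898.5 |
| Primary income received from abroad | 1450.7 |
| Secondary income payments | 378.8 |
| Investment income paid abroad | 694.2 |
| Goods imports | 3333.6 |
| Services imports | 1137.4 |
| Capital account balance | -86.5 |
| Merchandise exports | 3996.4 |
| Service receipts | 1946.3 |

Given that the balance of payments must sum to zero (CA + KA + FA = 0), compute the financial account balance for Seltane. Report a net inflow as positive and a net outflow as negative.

Goods balance = 3996.4 - 3333.6 = 662.8
Services balance = 1946.3 - 1137.4 = 808.9
Trade balance (goods + services) = 662.8 + 808.9 = 1471.7
Net primary income = 1450.7 - 694.2 = 756.5
Net secondary income = 199.9 - 378.8 = -178.9
Current account = 1471.7 + 756.5 + (-178.9) = 2049.3
Financial account = -(2049.3 + (-86.5)) = -1962.8

-1962.8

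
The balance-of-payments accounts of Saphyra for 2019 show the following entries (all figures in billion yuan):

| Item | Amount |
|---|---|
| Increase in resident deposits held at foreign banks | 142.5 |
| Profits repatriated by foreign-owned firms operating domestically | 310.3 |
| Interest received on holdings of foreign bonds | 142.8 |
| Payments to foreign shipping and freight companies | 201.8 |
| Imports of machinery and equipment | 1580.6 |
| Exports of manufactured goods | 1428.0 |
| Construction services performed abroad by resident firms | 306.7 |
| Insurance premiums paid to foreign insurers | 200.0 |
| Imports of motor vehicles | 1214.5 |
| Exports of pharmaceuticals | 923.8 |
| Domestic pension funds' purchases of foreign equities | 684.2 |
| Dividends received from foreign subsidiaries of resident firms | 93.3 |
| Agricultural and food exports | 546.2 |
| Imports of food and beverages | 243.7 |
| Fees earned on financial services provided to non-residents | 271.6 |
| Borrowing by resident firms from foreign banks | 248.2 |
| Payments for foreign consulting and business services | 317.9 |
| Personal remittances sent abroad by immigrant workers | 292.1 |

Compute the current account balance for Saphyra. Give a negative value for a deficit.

Goods: 546.2 + 923.8 + 1428.0 - 243.7 - 1214.5 - 1580.6 = -140.8
Services: 306.7 + 271.6 - 317.9 - 200.0 - 201.8 = -141.4
Primary income: -310.3 + 142.8 + 93.3 = -74.2
Secondary income: -292.1
Current account = (-140.8) + (-141.4) + (-74.2) + (-292.1) = -648.5
(Excluded from the current account — financial account: increase in resident deposits held at foreign banks 142.5, domestic pension funds' purchases of foreign equities 684.2, borrowing by resident firms from foreign banks 248.2.)

-648.5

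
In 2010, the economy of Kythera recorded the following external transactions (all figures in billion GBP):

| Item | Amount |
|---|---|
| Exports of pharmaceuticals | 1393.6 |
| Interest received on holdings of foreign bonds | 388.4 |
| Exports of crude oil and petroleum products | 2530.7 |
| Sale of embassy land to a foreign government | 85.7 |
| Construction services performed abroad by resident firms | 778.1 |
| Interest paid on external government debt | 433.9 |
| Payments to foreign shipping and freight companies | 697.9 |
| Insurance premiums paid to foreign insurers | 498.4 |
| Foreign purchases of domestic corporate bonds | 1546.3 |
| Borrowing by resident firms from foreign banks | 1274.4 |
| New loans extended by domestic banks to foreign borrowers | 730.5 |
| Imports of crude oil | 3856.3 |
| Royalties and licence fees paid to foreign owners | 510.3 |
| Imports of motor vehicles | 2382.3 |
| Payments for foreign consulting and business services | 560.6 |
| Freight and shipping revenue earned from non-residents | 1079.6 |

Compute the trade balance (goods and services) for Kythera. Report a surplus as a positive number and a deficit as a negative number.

Goods: 1393.6 - 3856.3 + 2530.7 - 2382.3 = -2314.3
Services: -498.4 - 697.9 - 560.6 + 1079.6 - 510.3 + 778.1 = -409.5
Trade balance = -2314.3 + (-409.5) = -2723.8
(Excluded from the trade balance — primary income: interest received on holdings of foreign bonds 388.4, interest paid on external government debt 433.9; capital account: sale of embassy land to a foreign government 85.7; financial account: foreign purchases of domestic corporate bonds 1546.3, borrowing by resident firms from foreign banks 1274.4, new loans extended by domestic banks to foreign borrowers 730.5.)

-2723.8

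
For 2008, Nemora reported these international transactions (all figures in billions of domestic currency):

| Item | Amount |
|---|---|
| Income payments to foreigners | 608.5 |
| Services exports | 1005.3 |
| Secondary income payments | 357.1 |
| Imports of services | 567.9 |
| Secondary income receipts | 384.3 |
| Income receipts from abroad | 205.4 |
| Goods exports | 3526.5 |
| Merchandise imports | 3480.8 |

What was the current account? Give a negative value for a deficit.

Goods balance = 3526.5 - 3480.8 = 45.7
Services balance = 1005.3 - 567.9 = 437.4
Trade balance (goods + services) = 45.7 + 437.4 = 483.1
Net primary income = 205.4 - 608.5 = -403.1
Net secondary income = 384.3 - 357.1 = 27.2
Current account = 483.1 + (-403.1) + 27.2 = 107.2

107.2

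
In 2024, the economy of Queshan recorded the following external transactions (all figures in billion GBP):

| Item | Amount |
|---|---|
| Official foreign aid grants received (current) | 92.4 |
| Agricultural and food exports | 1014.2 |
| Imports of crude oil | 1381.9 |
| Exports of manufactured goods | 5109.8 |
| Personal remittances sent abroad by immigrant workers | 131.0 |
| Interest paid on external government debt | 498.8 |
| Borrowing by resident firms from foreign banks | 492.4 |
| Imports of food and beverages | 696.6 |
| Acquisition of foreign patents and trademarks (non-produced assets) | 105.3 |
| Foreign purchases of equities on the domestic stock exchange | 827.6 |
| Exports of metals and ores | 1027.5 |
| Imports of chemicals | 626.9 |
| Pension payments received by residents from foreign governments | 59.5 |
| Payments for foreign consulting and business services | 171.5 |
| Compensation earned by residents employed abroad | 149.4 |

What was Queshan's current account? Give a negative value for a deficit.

Goods: -626.9 - 1381.9 + 1014.2 + 1027.5 + 5109.8 - 696.6 = 4446.1
Services: -171.5
Primary income: -498.8 + 149.4 = -349.4
Secondary income: 59.5 + 92.4 - 131.0 = 20.9
Current account = 4446.1 + (-171.5) + (-349.4) + 20.9 = 3946.1
(Excluded from the current account — financial account: borrowing by resident firms from foreign banks 492.4, foreign purchases of equities on the domestic stock exchange 827.6; capital account: acquisition of foreign patents and trademarks (non-produced assets) 105.3.)

3946.1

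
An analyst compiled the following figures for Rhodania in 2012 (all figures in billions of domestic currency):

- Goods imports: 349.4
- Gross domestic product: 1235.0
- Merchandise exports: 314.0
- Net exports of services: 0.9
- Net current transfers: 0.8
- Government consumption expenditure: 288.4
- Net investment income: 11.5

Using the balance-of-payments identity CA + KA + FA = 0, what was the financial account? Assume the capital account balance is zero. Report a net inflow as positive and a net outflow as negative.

22.2

Goods balance = 314.0 - 349.4 = -35.4
Services balance = 0.9
Trade balance (goods + services) = -35.4 + 0.9 = -34.5
Net primary income = 11.5
Net secondary income = 0.8
Current account = -34.5 + 11.5 + 0.8 = -22.2
Financial account = -(-22.2) = 22.2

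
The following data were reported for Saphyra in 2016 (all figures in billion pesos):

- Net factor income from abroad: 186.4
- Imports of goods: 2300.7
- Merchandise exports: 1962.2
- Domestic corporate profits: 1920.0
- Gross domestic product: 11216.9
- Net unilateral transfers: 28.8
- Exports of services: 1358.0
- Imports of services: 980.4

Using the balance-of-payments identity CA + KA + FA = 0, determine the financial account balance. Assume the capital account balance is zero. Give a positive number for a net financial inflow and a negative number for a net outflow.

-254.3

Goods balance = 1962.2 - 2300.7 = -338.5
Services balance = 1358.0 - 980.4 = 377.6
Trade balance (goods + services) = -338.5 + 377.6 = 39.1
Net primary income = 186.4
Net secondary income = 28.8
Current account = 39.1 + 186.4 + 28.8 = 254.3
Financial account = -(254.3) = -254.3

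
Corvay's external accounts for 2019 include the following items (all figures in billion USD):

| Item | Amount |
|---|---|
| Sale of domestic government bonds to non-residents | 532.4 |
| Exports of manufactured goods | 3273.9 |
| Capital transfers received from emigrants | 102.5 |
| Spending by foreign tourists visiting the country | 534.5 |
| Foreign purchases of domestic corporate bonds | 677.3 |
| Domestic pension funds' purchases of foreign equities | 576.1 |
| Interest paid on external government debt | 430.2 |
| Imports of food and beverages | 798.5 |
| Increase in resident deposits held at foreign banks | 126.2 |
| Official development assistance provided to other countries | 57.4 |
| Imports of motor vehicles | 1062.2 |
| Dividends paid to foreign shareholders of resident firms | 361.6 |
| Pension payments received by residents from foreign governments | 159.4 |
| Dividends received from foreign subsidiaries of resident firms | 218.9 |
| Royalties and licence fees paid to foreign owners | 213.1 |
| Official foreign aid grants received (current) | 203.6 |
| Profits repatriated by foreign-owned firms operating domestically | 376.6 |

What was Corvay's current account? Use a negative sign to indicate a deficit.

1090.7

Goods: -798.5 + 3273.9 - 1062.2 = 1413.2
Services: -213.1 + 534.5 = 321.4
Primary income: 218.9 - 376.6 - 361.6 - 430.2 = -949.5
Secondary income: 159.4 - 57.4 + 203.6 = 305.6
Current account = 1413.2 + 321.4 + (-949.5) + 305.6 = 1090.7
(Excluded from the current account — financial account: sale of domestic government bonds to non-residents 532.4, foreign purchases of domestic corporate bonds 677.3, domestic pension funds' purchases of foreign equities 576.1, increase in resident deposits held at foreign banks 126.2; capital account: capital transfers received from emigrants 102.5.)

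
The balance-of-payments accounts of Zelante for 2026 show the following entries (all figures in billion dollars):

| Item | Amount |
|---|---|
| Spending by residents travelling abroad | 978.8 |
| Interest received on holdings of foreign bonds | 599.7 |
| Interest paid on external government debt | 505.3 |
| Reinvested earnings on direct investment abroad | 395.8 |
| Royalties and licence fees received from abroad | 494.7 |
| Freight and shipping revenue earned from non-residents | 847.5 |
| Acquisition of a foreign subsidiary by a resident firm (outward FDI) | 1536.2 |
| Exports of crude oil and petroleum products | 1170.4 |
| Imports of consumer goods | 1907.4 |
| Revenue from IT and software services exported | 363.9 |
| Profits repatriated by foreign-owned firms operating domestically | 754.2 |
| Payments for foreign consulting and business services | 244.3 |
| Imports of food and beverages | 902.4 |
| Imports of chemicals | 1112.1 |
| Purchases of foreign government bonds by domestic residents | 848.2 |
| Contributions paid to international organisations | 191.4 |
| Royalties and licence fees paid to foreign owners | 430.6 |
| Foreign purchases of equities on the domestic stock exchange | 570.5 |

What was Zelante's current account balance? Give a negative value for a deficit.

Goods: 1170.4 - 902.4 - 1907.4 - 1112.1 = -2751.5
Services: -978.8 + 363.9 - 244.3 - 430.6 + 847.5 + 494.7 = 52.4
Primary income: 599.7 - 505.3 + 395.8 - 754.2 = -264.0
Secondary income: -191.4
Current account = (-2751.5) + 52.4 + (-264.0) + (-191.4) = -3154.5
(Excluded from the current account — financial account: acquisition of a foreign subsidiary by a resident firm (outward FDI) 1536.2, purchases of foreign government bonds by domestic residents 848.2, foreign purchases of equities on the domestic stock exchange 570.5.)

-3154.5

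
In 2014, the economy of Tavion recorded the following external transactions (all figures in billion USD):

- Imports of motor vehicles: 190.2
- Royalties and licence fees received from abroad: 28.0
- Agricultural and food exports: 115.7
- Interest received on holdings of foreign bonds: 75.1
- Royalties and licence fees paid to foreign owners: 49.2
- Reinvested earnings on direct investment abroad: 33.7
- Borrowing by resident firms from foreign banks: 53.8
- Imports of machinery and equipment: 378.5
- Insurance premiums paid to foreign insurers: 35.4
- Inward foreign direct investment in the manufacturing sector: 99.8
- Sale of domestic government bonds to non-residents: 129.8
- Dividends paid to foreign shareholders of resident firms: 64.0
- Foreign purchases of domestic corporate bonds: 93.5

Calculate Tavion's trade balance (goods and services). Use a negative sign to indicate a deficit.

Goods: -378.5 + 115.7 - 190.2 = -453.0
Services: -49.2 - 35.4 + 28.0 = -56.6
Trade balance = -453.0 + (-56.6) = -509.6
(Excluded from the trade balance — primary income: interest received on holdings of foreign bonds 75.1, reinvested earnings on direct investment abroad 33.7, dividends paid to foreign shareholders of resident firms 64.0; financial account: borrowing by resident firms from foreign banks 53.8, inward foreign direct investment in the manufacturing sector 99.8, sale of domestic government bonds to non-residents 129.8, foreign purchases of domestic corporate bonds 93.5.)

-509.6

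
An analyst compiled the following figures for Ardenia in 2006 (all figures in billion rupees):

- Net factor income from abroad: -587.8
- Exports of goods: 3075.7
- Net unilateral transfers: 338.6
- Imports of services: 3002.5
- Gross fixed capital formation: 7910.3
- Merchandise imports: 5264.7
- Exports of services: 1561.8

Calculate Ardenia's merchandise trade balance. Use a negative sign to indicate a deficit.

Goods balance = 3075.7 - 5264.7 = -2189.0

-2189.0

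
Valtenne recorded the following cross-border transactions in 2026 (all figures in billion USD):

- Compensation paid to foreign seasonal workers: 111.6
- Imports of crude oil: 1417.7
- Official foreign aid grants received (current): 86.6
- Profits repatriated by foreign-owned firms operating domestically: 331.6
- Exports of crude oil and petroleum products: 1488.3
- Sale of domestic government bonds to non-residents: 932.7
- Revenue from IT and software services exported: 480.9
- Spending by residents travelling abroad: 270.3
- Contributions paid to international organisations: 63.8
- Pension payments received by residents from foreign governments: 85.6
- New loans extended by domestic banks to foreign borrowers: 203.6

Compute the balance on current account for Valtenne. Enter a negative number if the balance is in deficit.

Goods: 1488.3 - 1417.7 = 70.6
Services: -270.3 + 480.9 = 210.6
Primary income: -111.6 - 331.6 = -443.2
Secondary income: -63.8 + 85.6 + 86.6 = 108.4
Current account = 70.6 + 210.6 + (-443.2) + 108.4 = -53.6
(Excluded from the current account — financial account: sale of domestic government bonds to non-residents 932.7, new loans extended by domestic banks to foreign borrowers 203.6.)

-53.6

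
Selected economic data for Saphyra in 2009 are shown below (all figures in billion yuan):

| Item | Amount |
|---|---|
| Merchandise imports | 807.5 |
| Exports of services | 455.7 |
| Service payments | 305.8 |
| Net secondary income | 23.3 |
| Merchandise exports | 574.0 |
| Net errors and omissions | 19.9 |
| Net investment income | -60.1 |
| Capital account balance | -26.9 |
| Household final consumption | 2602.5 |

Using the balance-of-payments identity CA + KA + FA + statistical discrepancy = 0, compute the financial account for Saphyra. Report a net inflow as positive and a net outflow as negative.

Goods balance = 574.0 - 807.5 = -233.5
Services balance = 455.7 - 305.8 = 149.9
Trade balance (goods + services) = -233.5 + 149.9 = -83.6
Net primary income = -60.1
Net secondary income = 23.3
Current account = -83.6 + (-60.1) + 23.3 = -120.4
Financial account = -(-120.4 + (-26.9) + 19.9) = 127.4

127.4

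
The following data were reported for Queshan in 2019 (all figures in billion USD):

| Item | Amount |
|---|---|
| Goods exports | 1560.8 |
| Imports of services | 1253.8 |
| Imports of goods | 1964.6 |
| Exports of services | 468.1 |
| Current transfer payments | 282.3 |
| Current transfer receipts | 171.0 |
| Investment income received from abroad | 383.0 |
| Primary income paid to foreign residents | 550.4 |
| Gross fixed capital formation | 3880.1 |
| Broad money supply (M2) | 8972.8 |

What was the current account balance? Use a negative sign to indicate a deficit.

-1468.2

Goods balance = 1560.8 - 1964.6 = -403.8
Services balance = 468.1 - 1253.8 = -785.7
Trade balance (goods + services) = -403.8 + (-785.7) = -1189.5
Net primary income = 383.0 - 550.4 = -167.4
Net secondary income = 171.0 - 282.3 = -111.3
Current account = -1189.5 + (-167.4) + (-111.3) = -1468.2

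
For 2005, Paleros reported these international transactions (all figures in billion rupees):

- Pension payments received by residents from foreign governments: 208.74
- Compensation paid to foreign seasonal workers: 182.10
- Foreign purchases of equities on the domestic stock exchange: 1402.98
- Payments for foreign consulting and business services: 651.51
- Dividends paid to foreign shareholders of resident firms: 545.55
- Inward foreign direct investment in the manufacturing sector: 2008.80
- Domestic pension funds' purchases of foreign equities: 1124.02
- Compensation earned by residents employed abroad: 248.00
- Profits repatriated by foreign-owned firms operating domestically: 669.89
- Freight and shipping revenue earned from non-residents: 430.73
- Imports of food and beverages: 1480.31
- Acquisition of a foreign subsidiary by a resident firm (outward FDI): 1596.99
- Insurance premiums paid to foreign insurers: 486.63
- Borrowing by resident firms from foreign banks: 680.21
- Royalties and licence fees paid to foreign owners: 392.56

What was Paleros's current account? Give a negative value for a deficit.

-3521.08

Goods: -1480.31
Services: 430.73 - 651.51 - 486.63 - 392.56 = -1099.97
Primary income: 248.00 - 545.55 - 669.89 - 182.10 = -1149.54
Secondary income: 208.74
Current account = (-1480.31) + (-1099.97) + (-1149.54) + 208.74 = -3521.08
(Excluded from the current account — financial account: foreign purchases of equities on the domestic stock exchange 1402.98, inward foreign direct investment in the manufacturing sector 2008.80, domestic pension funds' purchases of foreign equities 1124.02, acquisition of a foreign subsidiary by a resident firm (outward FDI) 1596.99, borrowing by resident firms from foreign banks 680.21.)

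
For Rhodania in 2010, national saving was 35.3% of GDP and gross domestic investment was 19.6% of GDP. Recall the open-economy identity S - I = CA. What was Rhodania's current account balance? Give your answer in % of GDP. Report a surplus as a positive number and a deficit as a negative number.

CA = S - I = 35.3 - 19.6 = 15.7

15.7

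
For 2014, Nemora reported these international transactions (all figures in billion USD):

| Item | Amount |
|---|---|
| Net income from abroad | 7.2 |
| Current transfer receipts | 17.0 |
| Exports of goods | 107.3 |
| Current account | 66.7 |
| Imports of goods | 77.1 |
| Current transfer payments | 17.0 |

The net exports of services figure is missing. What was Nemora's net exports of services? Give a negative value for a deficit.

29.3

Current account = goods balance + services balance + net primary income + net secondary income
Sum of the known components = 37.4
Net exports of services = CA - (known components) = 66.7 - 37.4 = 29.3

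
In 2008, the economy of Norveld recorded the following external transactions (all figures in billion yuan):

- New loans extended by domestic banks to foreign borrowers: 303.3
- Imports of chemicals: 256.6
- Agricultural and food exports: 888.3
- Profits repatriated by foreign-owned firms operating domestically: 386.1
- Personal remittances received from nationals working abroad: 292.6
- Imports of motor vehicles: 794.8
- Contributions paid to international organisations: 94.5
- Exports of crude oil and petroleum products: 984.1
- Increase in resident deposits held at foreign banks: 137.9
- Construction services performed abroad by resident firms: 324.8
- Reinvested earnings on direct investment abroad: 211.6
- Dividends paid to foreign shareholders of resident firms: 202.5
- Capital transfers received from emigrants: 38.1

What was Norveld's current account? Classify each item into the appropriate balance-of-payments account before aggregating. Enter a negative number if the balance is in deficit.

966.9

Goods: -256.6 + 888.3 - 794.8 + 984.1 = 821.0
Services: 324.8
Primary income: 211.6 - 386.1 - 202.5 = -377.0
Secondary income: 292.6 - 94.5 = 198.1
Current account = 821.0 + 324.8 + (-377.0) + 198.1 = 966.9
(Excluded from the current account — financial account: new loans extended by domestic banks to foreign borrowers 303.3, increase in resident deposits held at foreign banks 137.9; capital account: capital transfers received from emigrants 38.1.)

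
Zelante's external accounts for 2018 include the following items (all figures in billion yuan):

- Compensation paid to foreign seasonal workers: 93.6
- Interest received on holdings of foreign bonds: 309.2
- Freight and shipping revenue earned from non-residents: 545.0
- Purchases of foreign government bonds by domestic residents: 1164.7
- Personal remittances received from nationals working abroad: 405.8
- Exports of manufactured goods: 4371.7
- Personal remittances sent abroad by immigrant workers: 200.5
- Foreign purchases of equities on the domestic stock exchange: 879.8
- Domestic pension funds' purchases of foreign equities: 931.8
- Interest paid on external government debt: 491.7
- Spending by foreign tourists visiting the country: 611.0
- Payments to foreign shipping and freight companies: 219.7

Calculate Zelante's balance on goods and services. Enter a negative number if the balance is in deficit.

5308.0

Goods: 4371.7
Services: 545.0 + 611.0 - 219.7 = 936.3
Trade balance = 4371.7 + 936.3 = 5308.0
(Excluded from the trade balance — primary income: compensation paid to foreign seasonal workers 93.6, interest received on holdings of foreign bonds 309.2, interest paid on external government debt 491.7; financial account: purchases of foreign government bonds by domestic residents 1164.7, foreign purchases of equities on the domestic stock exchange 879.8, domestic pension funds' purchases of foreign equities 931.8; secondary income: personal remittances received from nationals working abroad 405.8, personal remittances sent abroad by immigrant workers 200.5.)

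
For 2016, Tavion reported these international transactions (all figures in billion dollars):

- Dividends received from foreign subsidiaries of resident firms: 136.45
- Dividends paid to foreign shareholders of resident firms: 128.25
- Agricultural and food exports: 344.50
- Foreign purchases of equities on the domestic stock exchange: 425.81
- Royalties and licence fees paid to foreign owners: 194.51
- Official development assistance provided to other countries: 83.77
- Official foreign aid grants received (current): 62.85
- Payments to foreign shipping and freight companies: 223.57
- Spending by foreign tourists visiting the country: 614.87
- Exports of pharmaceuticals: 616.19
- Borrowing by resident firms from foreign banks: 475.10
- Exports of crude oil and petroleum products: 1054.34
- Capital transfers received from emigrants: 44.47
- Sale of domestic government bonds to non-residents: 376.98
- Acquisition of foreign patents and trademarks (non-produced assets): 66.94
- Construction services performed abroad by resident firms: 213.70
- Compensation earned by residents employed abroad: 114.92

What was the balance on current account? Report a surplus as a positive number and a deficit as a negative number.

2527.72

Goods: 616.19 + 344.50 + 1054.34 = 2015.03
Services: -223.57 + 213.70 + 614.87 - 194.51 = 410.49
Primary income: 114.92 - 128.25 + 136.45 = 123.12
Secondary income: 62.85 - 83.77 = -20.92
Current account = 2015.03 + 410.49 + 123.12 + (-20.92) = 2527.72
(Excluded from the current account — financial account: foreign purchases of equities on the domestic stock exchange 425.81, borrowing by resident firms from foreign banks 475.10, sale of domestic government bonds to non-residents 376.98; capital account: capital transfers received from emigrants 44.47, acquisition of foreign patents and trademarks (non-produced assets) 66.94.)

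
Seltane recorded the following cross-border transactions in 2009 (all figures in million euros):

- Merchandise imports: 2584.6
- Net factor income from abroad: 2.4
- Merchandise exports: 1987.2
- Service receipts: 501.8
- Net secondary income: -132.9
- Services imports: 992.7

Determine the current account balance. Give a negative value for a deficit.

Goods balance = 1987.2 - 2584.6 = -597.4
Services balance = 501.8 - 992.7 = -490.9
Trade balance (goods + services) = -597.4 + (-490.9) = -1088.3
Net primary income = 2.4
Net secondary income = -132.9
Current account = -1088.3 + 2.4 + (-132.9) = -1218.8

-1218.8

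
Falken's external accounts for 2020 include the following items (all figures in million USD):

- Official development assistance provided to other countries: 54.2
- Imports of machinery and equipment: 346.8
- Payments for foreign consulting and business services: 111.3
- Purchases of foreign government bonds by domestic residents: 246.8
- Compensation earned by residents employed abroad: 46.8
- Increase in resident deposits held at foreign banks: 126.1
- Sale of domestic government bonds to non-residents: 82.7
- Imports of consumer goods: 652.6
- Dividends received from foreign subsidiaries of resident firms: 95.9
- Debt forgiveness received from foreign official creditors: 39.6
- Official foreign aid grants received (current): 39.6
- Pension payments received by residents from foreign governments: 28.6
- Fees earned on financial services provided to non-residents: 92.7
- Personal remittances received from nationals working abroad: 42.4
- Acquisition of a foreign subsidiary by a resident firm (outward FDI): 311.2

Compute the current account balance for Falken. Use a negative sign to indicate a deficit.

-818.9

Goods: -346.8 - 652.6 = -999.4
Services: -111.3 + 92.7 = -18.6
Primary income: 95.9 + 46.8 = 142.7
Secondary income: 42.4 + 28.6 + 39.6 - 54.2 = 56.4
Current account = (-999.4) + (-18.6) + 142.7 + 56.4 = -818.9
(Excluded from the current account — financial account: purchases of foreign government bonds by domestic residents 246.8, increase in resident deposits held at foreign banks 126.1, sale of domestic government bonds to non-residents 82.7, acquisition of a foreign subsidiary by a resident firm (outward FDI) 311.2; capital account: debt forgiveness received from foreign official creditors 39.6.)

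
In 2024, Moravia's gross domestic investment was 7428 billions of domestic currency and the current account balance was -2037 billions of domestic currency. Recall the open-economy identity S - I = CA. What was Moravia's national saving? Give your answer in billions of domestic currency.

S = I + CA = 7428 + (-2037) = 5391

5391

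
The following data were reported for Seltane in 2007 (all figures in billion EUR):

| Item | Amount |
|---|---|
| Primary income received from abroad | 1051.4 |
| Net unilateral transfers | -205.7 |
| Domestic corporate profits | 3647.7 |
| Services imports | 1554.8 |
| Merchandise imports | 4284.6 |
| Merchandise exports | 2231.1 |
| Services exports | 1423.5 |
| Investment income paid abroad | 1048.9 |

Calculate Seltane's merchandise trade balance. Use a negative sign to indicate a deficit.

Goods balance = 2231.1 - 4284.6 = -2053.5

-2053.5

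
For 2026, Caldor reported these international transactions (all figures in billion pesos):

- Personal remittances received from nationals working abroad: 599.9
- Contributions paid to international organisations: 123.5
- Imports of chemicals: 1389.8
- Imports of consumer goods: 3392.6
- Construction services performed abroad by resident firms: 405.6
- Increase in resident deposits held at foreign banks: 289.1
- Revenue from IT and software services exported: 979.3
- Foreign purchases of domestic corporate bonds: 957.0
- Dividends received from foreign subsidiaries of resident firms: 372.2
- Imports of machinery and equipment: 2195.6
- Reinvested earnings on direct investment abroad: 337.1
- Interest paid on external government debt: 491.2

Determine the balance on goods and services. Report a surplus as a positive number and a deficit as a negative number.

-5593.1

Goods: -3392.6 - 2195.6 - 1389.8 = -6978.0
Services: 979.3 + 405.6 = 1384.9
Trade balance = -6978.0 + 1384.9 = -5593.1
(Excluded from the trade balance — secondary income: personal remittances received from nationals working abroad 599.9, contributions paid to international organisations 123.5; financial account: increase in resident deposits held at foreign banks 289.1, foreign purchases of domestic corporate bonds 957.0; primary income: dividends received from foreign subsidiaries of resident firms 372.2, reinvested earnings on direct investment abroad 337.1, interest paid on external government debt 491.2.)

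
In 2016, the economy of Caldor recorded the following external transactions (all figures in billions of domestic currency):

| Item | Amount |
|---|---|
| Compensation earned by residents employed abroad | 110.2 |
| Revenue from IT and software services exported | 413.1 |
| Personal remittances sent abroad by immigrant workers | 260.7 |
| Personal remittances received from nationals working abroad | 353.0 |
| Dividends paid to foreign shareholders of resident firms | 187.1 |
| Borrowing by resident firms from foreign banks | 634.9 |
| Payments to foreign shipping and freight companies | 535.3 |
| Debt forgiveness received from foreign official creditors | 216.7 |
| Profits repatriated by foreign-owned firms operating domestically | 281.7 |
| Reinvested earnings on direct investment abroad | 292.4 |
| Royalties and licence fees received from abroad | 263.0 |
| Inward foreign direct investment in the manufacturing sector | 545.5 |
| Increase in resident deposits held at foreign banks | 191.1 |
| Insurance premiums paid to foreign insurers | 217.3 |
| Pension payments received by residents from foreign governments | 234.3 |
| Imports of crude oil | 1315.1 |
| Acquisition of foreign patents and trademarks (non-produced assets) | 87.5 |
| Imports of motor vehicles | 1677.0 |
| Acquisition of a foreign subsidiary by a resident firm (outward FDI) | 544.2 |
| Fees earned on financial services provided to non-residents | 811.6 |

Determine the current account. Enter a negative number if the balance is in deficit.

-1996.6

Goods: -1677.0 - 1315.1 = -2992.1
Services: -217.3 - 535.3 + 413.1 + 811.6 + 263.0 = 735.1
Primary income: 292.4 - 281.7 - 187.1 + 110.2 = -66.2
Secondary income: 353.0 - 260.7 + 234.3 = 326.6
Current account = (-2992.1) + 735.1 + (-66.2) + 326.6 = -1996.6
(Excluded from the current account — financial account: borrowing by resident firms from foreign banks 634.9, inward foreign direct investment in the manufacturing sector 545.5, increase in resident deposits held at foreign banks 191.1, acquisition of a foreign subsidiary by a resident firm (outward FDI) 544.2; capital account: debt forgiveness received from foreign official creditors 216.7, acquisition of foreign patents and trademarks (non-produced assets) 87.5.)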